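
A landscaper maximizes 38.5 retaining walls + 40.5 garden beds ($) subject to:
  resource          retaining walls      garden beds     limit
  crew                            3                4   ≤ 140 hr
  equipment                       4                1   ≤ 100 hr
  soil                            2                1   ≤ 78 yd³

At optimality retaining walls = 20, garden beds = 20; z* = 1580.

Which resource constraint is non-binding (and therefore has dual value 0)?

soil

crew: 140/140 (binding)
equipment: 100/100 (binding)
soil: 60/78 (slack 18)
By complementary slackness, a constraint with positive slack has shadow price 0 → soil.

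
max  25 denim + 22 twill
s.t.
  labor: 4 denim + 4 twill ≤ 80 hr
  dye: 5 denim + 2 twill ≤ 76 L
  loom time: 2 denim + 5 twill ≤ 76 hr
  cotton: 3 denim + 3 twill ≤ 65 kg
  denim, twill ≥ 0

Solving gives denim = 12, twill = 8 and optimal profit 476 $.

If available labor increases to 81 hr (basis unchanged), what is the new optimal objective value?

481

At the optimum: labor uses 80 of 80 (binding); dye uses 76 of 76 (binding); loom time uses 64 of 76 (slack = 12); cotton uses 60 of 65 (slack = 5).
Since loom time, cotton are not tight, their duals are 0.
Dual feasibility on the basic columns requires 4·y_labor + 5·y_dye = 25, 4·y_labor + 2·y_dye = 22.
→ y_labor = 5 and y_dye = 1.
Δz = y_labor·Δb = 5 × (1) = 5, so new z* = 476 + 5 = 481.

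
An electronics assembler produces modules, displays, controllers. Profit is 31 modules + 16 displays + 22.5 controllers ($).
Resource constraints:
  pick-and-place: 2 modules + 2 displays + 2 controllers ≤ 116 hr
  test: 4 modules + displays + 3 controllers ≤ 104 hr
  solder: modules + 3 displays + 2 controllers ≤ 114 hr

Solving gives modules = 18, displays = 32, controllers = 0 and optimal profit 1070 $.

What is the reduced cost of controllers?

At the optimum: pick-and-place uses 100 of 116 (slack = 16); test uses 104 of 104 (binding); solder uses 114 of 114 (binding).
By complementary slackness, y = 0 for the non-binding constraint.
From A_Bᵀ y = c: 4·y_test + 1·y_solder = 31; 1·y_test + 3·y_solder = 16.
→ y_test = 7 and y_solder = 3.
Reduced cost of controllers: c₃ − yᵀa₃ = 22.5 − (7·3 + 3·2) = 22.5 − 27 = -4.5.

-4.5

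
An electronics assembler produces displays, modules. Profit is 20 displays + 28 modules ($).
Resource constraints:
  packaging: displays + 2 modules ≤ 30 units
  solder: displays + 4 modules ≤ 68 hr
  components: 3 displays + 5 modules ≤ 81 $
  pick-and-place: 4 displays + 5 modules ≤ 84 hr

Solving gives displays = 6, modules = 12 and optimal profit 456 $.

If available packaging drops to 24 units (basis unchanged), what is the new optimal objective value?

432

Check each constraint at x*: packaging 30/30 (tight); solder 54/68 (slack 14); components 78/81 (slack 3); pick-and-place 84/84 (tight).
Since solder, components are not tight, their duals are 0.
From A_Bᵀ y = c: 1·y_packaging + 4·y_pick-and-place = 20; 2·y_packaging + 5·y_pick-and-place = 28.
This yields shadow prices y_packaging = 4, y_pick-and-place = 4.
Δz = y_packaging·Δb = 4 × (-6) = -24, so new z* = 456 − 24 = 432.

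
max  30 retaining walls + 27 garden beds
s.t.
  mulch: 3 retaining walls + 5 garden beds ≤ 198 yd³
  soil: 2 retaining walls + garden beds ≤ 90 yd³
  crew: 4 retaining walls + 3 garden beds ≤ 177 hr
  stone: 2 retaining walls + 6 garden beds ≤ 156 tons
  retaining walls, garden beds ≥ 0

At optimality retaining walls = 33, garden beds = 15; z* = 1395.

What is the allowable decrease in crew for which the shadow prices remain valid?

99

Binding constraints: crew, stone. The basis is B = [[4,3],[2,6]] with det 18.
Per unit decrease in crew, x* moves by d = (-0.3333, 0.1111).
The basis stays optimal until retaining walls reaches 0; allowable decrease = 99 hr.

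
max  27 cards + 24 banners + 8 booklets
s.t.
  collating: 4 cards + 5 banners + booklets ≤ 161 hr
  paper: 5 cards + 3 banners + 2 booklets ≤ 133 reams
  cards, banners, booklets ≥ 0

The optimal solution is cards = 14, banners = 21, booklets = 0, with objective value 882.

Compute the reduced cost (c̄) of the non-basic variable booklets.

At the optimum: collating uses 161 of 161 (binding); paper uses 133 of 133 (binding).
The binding rows give the dual system: 4·y_collating + 5·y_paper = 27 and 5·y_collating + 3·y_paper = 24.
This yields shadow prices y_collating = 3, y_paper = 3.
Reduced cost of booklets: c₃ − yᵀa₃ = 8 − (3·1 + 3·2) = 8 − 9 = -1.

-1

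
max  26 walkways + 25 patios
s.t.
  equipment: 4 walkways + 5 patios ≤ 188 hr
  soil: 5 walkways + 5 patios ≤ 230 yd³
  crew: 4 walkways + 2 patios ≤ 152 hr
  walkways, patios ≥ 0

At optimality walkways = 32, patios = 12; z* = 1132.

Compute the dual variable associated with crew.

Binding: equipment and crew. Non-binding: soil (10 unused).
By complementary slackness, y = 0 for the non-binding constraint.
Dual feasibility on the basic columns requires 4·y_equipment + 4·y_crew = 26, 5·y_equipment + 2·y_crew = 25.
This yields shadow prices y_equipment = 4, y_crew = 2.5.
Shadow price of crew = 2.5.

2.5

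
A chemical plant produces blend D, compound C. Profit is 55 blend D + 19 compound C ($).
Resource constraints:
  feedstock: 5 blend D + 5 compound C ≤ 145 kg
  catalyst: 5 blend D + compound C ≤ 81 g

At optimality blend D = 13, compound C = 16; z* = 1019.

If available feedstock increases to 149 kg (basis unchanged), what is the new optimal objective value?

Check each constraint at x*: feedstock 145/145 (tight); catalyst 81/81 (tight).
Dual feasibility on the basic columns requires 5·y_feedstock + 5·y_catalyst = 55, 5·y_feedstock + 1·y_catalyst = 19.
→ y_feedstock = 2 and y_catalyst = 9.
Δz = y_feedstock·Δb = 2 × (4) = 8, so new z* = 1019 + 8 = 1027.

1027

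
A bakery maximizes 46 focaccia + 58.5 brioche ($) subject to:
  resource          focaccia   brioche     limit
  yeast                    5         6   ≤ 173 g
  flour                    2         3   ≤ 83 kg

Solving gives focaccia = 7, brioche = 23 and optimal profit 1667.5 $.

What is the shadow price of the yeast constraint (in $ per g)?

7

At the optimum: yeast uses 173 of 173 (binding); flour uses 83 of 83 (binding).
From A_Bᵀ y = c: 5·y_yeast + 2·y_flour = 46; 6·y_yeast + 3·y_flour = 58.5.
→ y_yeast = 7 and y_flour = 5.5.
Shadow price of yeast = 7.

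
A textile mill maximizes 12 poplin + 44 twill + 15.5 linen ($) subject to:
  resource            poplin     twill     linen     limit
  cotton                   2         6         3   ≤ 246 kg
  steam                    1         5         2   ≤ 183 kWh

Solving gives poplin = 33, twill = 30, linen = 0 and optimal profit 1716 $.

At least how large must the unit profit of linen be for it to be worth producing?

Check each constraint at x*: cotton 246/246 (tight); steam 183/183 (tight).
The binding rows give the dual system: 2·y_cotton + 1·y_steam = 12 and 6·y_cotton + 5·y_steam = 44.
→ y_cotton = 4 and y_steam = 4.
linen enters the basis when its profit ≥ yᵀa₃ = 4·3 + 4·2 = 20.

20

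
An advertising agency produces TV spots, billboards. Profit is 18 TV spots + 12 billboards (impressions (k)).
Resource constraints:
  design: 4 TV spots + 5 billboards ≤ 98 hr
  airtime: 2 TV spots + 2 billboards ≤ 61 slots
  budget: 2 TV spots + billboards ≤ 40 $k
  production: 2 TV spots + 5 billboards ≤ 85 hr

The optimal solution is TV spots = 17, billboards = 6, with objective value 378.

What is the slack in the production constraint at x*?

21

production used = 2·17 + 5·6 = 64; slack = 85 − 64 = 21.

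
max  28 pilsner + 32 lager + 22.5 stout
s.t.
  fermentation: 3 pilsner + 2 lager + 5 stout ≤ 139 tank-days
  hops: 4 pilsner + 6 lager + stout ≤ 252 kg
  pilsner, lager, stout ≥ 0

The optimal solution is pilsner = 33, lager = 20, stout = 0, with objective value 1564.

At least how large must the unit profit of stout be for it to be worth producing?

Both fermentation and hops are binding at x*.
From A_Bᵀ y = c: 3·y_fermentation + 4·y_hops = 28; 2·y_fermentation + 6·y_hops = 32.
Solving: y_fermentation = 4, y_hops = 4.
stout enters the basis when its profit ≥ yᵀa₃ = 4·5 + 4·1 = 24.

24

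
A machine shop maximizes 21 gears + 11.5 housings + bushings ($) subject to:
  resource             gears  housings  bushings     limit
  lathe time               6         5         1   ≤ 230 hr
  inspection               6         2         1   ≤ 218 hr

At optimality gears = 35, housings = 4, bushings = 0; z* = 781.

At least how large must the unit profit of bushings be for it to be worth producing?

3.5

At the optimum: lathe time uses 230 of 230 (binding); inspection uses 218 of 218 (binding).
Dual feasibility on the basic columns requires 6·y_lathe time + 6·y_inspection = 21, 5·y_lathe time + 2·y_inspection = 11.5.
This yields shadow prices y_lathe time = 1.5, y_inspection = 2.
bushings enters the basis when its profit ≥ yᵀa₃ = 1.5·1 + 2·1 = 3.5.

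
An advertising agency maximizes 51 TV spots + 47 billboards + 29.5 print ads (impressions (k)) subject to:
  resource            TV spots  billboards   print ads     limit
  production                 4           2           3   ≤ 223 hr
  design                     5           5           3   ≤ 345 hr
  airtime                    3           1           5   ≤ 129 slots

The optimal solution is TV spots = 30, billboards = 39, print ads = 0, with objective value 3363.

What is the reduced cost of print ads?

At the optimum: production uses 198 of 223 (slack = 25); design uses 345 of 345 (binding); airtime uses 129 of 129 (binding).
By complementary slackness, y = 0 for the non-binding constraint.
Dual feasibility on the basic columns requires 5·y_design + 3·y_airtime = 51, 5·y_design + 1·y_airtime = 47.
→ y_design = 9 and y_airtime = 2.
Reduced cost of print ads: c₃ − yᵀa₃ = 29.5 − (9·3 + 2·5) = 29.5 − 37 = -7.5.

-7.5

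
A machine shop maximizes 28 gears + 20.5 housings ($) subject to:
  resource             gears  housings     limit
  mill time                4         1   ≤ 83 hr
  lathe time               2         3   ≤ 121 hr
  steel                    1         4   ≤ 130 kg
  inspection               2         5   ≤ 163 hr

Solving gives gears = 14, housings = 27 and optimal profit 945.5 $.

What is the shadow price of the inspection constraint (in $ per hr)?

Check each constraint at x*: mill time 83/83 (tight); lathe time 109/121 (slack 12); steel 122/130 (slack 8); inspection 163/163 (tight).
By complementary slackness, y = 0 for the non-binding constraints.
The binding rows give the dual system: 4·y_mill time + 2·y_inspection = 28 and 1·y_mill time + 5·y_inspection = 20.5.
→ y_mill time = 5.5 and y_inspection = 3.
Shadow price of inspection = 3.

3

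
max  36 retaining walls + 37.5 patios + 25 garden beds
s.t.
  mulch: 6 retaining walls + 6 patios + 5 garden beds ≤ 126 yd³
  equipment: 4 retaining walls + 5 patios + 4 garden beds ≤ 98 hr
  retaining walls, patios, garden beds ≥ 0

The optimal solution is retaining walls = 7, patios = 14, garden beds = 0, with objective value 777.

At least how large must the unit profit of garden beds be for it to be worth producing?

At the optimum: mulch uses 126 of 126 (binding); equipment uses 98 of 98 (binding).
From A_Bᵀ y = c: 6·y_mulch + 4·y_equipment = 36; 6·y_mulch + 5·y_equipment = 37.5.
Solving: y_mulch = 5, y_equipment = 1.5.
garden beds enters the basis when its profit ≥ yᵀa₃ = 5·5 + 1.5·4 = 31.

31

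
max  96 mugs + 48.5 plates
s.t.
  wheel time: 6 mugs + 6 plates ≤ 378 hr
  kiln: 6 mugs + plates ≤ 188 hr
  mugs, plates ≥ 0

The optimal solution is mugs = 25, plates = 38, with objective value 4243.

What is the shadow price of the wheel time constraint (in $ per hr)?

6.5

Both wheel time and kiln are binding at x*.
Dual feasibility on the basic columns requires 6·y_wheel time + 6·y_kiln = 96, 6·y_wheel time + 1·y_kiln = 48.5.
This yields shadow prices y_wheel time = 6.5, y_kiln = 9.5.
Shadow price of wheel time = 6.5.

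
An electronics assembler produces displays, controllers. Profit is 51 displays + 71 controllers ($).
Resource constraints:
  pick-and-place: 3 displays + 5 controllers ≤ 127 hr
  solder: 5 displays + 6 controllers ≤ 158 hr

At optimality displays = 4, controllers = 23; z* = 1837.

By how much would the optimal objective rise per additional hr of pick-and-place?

At the optimum: pick-and-place uses 127 of 127 (binding); solder uses 158 of 158 (binding).
The binding rows give the dual system: 3·y_pick-and-place + 5·y_solder = 51 and 5·y_pick-and-place + 6·y_solder = 71.
Solving: y_pick-and-place = 7, y_solder = 6.
Shadow price of pick-and-place = 7.

7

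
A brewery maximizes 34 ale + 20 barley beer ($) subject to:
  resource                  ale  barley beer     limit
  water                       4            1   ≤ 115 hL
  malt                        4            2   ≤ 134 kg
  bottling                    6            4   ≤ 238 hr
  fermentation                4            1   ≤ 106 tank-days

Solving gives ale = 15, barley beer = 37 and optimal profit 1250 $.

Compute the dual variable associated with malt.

4

Check each constraint at x*: water 97/115 (slack 18); malt 134/134 (tight); bottling 238/238 (tight); fermentation 97/106 (slack 9).
Since water, fermentation are not tight, their duals are 0.
The binding rows give the dual system: 4·y_malt + 6·y_bottling = 34 and 2·y_malt + 4·y_bottling = 20.
Solving: y_malt = 4, y_bottling = 3.
Shadow price of malt = 4.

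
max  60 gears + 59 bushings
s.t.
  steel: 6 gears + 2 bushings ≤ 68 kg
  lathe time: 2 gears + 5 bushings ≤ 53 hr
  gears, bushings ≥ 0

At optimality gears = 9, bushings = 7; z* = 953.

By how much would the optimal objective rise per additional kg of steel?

At the optimum: steel uses 68 of 68 (binding); lathe time uses 53 of 53 (binding).
Dual feasibility on the basic columns requires 6·y_steel + 2·y_lathe time = 60, 2·y_steel + 5·y_lathe time = 59.
→ y_steel = 7 and y_lathe time = 9.
Shadow price of steel = 7.

7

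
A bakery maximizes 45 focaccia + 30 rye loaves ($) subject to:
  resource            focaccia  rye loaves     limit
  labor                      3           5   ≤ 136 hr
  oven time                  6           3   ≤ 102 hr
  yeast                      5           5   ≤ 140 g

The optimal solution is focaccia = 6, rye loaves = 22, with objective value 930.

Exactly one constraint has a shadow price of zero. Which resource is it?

labor

labor: 128/136 (slack 8)
oven time: 102/102 (binding)
yeast: 140/140 (binding)
By complementary slackness, a constraint with positive slack has shadow price 0 → labor.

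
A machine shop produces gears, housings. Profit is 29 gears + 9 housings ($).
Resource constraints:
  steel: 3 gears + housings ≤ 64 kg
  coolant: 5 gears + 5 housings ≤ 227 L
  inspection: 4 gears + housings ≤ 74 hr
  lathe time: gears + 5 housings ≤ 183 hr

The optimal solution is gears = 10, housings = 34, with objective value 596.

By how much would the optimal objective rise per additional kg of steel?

7

At the optimum: steel uses 64 of 64 (binding); coolant uses 220 of 227 (slack = 7); inspection uses 74 of 74 (binding); lathe time uses 180 of 183 (slack = 3).
Since coolant, lathe time are not tight, their duals are 0.
Dual feasibility on the basic columns requires 3·y_steel + 4·y_inspection = 29, 1·y_steel + 1·y_inspection = 9.
Solving: y_steel = 7, y_inspection = 2.
Shadow price of steel = 7.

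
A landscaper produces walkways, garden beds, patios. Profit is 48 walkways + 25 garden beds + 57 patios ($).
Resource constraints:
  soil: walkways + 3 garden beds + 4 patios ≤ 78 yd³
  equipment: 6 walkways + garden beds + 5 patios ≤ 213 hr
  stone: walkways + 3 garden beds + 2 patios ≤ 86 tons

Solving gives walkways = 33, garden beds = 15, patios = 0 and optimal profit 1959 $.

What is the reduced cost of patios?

-2

Check each constraint at x*: soil 78/78 (tight); equipment 213/213 (tight); stone 78/86 (slack 8).
By complementary slackness, y = 0 for the non-binding constraint.
From A_Bᵀ y = c: 1·y_soil + 6·y_equipment = 48; 3·y_soil + 1·y_equipment = 25.
→ y_soil = 6 and y_equipment = 7.
Reduced cost of patios: c₃ − yᵀa₃ = 57 − (6·4 + 7·5) = 57 − 59 = -2.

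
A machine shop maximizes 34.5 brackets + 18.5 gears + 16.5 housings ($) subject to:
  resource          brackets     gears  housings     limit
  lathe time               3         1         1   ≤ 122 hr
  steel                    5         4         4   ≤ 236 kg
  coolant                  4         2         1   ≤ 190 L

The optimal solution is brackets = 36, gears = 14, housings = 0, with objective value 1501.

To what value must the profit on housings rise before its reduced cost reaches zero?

At the optimum: lathe time uses 122 of 122 (binding); steel uses 236 of 236 (binding); coolant uses 172 of 190 (slack = 18).
Since coolant is not tight, its dual is 0.
The binding rows give the dual system: 3·y_lathe time + 5·y_steel = 34.5 and 1·y_lathe time + 4·y_steel = 18.5.
→ y_lathe time = 6.5 and y_steel = 3.
housings enters the basis when its profit ≥ yᵀa₃ = 6.5·1 + 3·4 = 18.5.

18.5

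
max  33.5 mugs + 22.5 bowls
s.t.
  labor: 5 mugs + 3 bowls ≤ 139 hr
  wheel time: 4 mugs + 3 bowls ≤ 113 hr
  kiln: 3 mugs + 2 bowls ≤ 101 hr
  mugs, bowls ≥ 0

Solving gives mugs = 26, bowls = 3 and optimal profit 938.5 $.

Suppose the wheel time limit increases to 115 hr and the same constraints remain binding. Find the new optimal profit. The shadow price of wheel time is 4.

946.5

Δb = 2, so new z* = 938.5 + (4)·(2) = 938.5 + 8 = 946.5.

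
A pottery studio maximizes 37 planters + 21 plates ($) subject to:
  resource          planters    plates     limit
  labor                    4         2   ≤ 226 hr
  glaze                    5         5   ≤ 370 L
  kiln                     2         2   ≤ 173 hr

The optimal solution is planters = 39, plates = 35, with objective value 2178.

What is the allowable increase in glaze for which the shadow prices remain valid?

62.5

Binding constraints: labor, glaze. The basis is B = [[4,2],[5,5]] with det 10.
Per unit increase in glaze, x* moves by d = (-0.2, 0.4).
The basis stays optimal until kiln becomes binding; allowable increase = 62.5 L.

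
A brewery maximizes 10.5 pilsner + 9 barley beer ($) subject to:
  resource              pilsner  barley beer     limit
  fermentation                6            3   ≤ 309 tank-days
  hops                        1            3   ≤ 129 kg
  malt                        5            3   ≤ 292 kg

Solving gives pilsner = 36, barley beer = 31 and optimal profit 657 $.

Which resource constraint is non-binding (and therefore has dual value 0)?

fermentation: 309/309 (binding)
hops: 129/129 (binding)
malt: 273/292 (slack 19)
By complementary slackness, a constraint with positive slack has shadow price 0 → malt.

malt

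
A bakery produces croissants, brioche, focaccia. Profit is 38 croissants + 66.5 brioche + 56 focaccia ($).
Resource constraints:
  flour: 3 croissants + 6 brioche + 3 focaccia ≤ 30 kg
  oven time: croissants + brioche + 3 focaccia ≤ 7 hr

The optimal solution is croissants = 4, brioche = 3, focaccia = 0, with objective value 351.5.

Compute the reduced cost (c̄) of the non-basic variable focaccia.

-1

At the optimum: flour uses 30 of 30 (binding); oven time uses 7 of 7 (binding).
The binding rows give the dual system: 3·y_flour + 1·y_oven time = 38 and 6·y_flour + 1·y_oven time = 66.5.
Solving: y_flour = 9.5, y_oven time = 9.5.
Reduced cost of focaccia: c₃ − yᵀa₃ = 56 − (9.5·3 + 9.5·3) = 56 − 57 = -1.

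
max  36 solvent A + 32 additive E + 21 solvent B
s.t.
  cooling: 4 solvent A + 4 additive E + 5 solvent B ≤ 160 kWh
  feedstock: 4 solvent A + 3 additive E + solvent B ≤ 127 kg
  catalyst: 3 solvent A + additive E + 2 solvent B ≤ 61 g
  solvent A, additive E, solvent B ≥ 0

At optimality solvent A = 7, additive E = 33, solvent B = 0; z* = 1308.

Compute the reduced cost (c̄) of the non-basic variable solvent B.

Binding: cooling and feedstock. Non-binding: catalyst (7 unused).
Slack constraints have shadow price 0 (complementary slackness).
From A_Bᵀ y = c: 4·y_cooling + 4·y_feedstock = 36; 4·y_cooling + 3·y_feedstock = 32.
This yields shadow prices y_cooling = 5, y_feedstock = 4.
Reduced cost of solvent B: c₃ − yᵀa₃ = 21 − (5·5 + 4·1) = 21 − 29 = -8.

-8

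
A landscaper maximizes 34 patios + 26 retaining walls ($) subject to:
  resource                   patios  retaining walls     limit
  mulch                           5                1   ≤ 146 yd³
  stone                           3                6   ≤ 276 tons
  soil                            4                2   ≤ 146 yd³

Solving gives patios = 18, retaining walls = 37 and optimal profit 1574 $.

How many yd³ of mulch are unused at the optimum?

19

mulch used = 5·18 + 1·37 = 127; slack = 146 − 127 = 19.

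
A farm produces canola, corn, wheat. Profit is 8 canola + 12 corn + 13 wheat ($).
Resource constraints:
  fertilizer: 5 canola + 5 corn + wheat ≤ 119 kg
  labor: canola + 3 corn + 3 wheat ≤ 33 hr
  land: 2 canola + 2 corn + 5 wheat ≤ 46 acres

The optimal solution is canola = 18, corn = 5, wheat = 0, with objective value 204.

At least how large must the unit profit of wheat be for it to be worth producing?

21

At the optimum: fertilizer uses 115 of 119 (slack = 4); labor uses 33 of 33 (binding); land uses 46 of 46 (binding).
Since fertilizer is not tight, its dual is 0.
The binding rows give the dual system: 1·y_labor + 2·y_land = 8 and 3·y_labor + 2·y_land = 12.
Solving: y_labor = 2, y_land = 3.
wheat enters the basis when its profit ≥ yᵀa₃ = 2·3 + 3·5 = 21.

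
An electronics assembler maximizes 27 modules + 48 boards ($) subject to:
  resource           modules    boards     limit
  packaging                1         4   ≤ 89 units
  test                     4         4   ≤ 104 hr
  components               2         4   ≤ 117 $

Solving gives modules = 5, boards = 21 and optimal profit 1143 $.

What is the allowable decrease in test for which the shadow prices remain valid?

Binding constraints: packaging, test. The basis is B = [[1,4],[4,4]] with det -12.
Per unit decrease in test, x* moves by d = (-0.3333, 0.0833).
The basis stays optimal until modules reaches 0; allowable decrease = 15 hr.

15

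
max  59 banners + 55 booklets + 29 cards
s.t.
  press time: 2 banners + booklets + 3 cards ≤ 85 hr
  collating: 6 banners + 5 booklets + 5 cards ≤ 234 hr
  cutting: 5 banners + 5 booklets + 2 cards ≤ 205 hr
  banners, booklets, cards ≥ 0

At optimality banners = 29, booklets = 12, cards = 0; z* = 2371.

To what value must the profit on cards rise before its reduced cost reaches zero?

Binding: collating and cutting. Non-binding: press time (15 unused).
Slack constraints have shadow price 0 (complementary slackness).
Dual feasibility on the basic columns requires 6·y_collating + 5·y_cutting = 59, 5·y_collating + 5·y_cutting = 55.
This yields shadow prices y_collating = 4, y_cutting = 7.
cards enters the basis when its profit ≥ yᵀa₃ = 4·5 + 7·2 = 34.

34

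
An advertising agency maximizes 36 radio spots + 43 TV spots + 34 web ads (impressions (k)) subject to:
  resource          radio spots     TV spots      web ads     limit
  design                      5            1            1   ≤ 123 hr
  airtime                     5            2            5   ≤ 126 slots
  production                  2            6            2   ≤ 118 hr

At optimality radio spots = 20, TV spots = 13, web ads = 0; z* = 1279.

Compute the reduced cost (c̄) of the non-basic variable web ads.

-2

At the optimum: design uses 113 of 123 (slack = 10); airtime uses 126 of 126 (binding); production uses 118 of 118 (binding).
Slack constraints have shadow price 0 (complementary slackness).
From A_Bᵀ y = c: 5·y_airtime + 2·y_production = 36; 2·y_airtime + 6·y_production = 43.
Solving: y_airtime = 5, y_production = 5.5.
Reduced cost of web ads: c₃ − yᵀa₃ = 34 − (5·5 + 5.5·2) = 34 − 36 = -2.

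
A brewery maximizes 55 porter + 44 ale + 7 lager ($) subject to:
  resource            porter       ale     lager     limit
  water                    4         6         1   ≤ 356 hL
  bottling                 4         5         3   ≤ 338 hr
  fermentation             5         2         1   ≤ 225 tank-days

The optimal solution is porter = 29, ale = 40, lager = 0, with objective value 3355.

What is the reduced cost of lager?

-5

Binding: water and fermentation. Non-binding: bottling (22 unused).
By complementary slackness, y = 0 for the non-binding constraint.
The binding rows give the dual system: 4·y_water + 5·y_fermentation = 55 and 6·y_water + 2·y_fermentation = 44.
→ y_water = 5 and y_fermentation = 7.
Reduced cost of lager: c₃ − yᵀa₃ = 7 − (5·1 + 7·1) = 7 − 12 = -5.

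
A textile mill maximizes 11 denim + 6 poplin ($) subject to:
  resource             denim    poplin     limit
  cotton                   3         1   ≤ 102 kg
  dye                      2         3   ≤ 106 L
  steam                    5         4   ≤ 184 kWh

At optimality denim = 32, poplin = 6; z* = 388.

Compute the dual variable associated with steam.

Binding: cotton and steam. Non-binding: dye (24 unused).
By complementary slackness, y = 0 for the non-binding constraint.
The binding rows give the dual system: 3·y_cotton + 5·y_steam = 11 and 1·y_cotton + 4·y_steam = 6.
→ y_cotton = 2 and y_steam = 1.
Shadow price of steam = 1.

1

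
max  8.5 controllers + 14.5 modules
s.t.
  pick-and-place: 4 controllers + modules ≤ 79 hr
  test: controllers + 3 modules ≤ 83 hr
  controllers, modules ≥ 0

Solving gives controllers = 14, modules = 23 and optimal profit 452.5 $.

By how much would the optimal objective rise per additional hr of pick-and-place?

At the optimum: pick-and-place uses 79 of 79 (binding); test uses 83 of 83 (binding).
From A_Bᵀ y = c: 4·y_pick-and-place + 1·y_test = 8.5; 1·y_pick-and-place + 3·y_test = 14.5.
→ y_pick-and-place = 1 and y_test = 4.5.
Shadow price of pick-and-place = 1.

1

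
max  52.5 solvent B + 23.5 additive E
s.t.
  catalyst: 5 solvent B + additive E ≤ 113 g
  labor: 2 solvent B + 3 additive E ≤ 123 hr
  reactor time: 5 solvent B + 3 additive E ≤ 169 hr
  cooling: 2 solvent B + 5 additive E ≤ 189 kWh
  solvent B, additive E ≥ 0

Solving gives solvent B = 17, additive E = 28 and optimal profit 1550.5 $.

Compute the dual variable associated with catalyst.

4

At the optimum: catalyst uses 113 of 113 (binding); labor uses 118 of 123 (slack = 5); reactor time uses 169 of 169 (binding); cooling uses 174 of 189 (slack = 15).
By complementary slackness, y = 0 for the non-binding constraints.
From A_Bᵀ y = c: 5·y_catalyst + 5·y_reactor time = 52.5; 1·y_catalyst + 3·y_reactor time = 23.5.
Solving: y_catalyst = 4, y_reactor time = 6.5.
Shadow price of catalyst = 4.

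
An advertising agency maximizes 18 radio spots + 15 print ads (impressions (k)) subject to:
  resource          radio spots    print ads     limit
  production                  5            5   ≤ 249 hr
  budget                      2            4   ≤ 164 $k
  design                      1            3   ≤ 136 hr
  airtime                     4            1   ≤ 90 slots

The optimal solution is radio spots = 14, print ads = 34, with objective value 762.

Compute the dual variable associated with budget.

3

Check each constraint at x*: production 240/249 (slack 9); budget 164/164 (tight); design 116/136 (slack 20); airtime 90/90 (tight).
Slack constraints have shadow price 0 (complementary slackness).
Dual feasibility on the basic columns requires 2·y_budget + 4·y_airtime = 18, 4·y_budget + 1·y_airtime = 15.
Solving: y_budget = 3, y_airtime = 3.
Shadow price of budget = 3.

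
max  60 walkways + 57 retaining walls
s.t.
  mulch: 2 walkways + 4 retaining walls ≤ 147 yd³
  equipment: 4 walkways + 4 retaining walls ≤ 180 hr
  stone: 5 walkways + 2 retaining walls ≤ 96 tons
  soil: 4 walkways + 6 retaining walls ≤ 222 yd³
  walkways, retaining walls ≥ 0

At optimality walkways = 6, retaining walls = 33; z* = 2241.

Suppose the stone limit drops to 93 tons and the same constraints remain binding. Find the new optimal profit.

Check each constraint at x*: mulch 144/147 (slack 3); equipment 156/180 (slack 24); stone 96/96 (tight); soil 222/222 (tight).
Slack constraints have shadow price 0 (complementary slackness).
The binding rows give the dual system: 5·y_stone + 4·y_soil = 60 and 2·y_stone + 6·y_soil = 57.
→ y_stone = 6 and y_soil = 7.5.
Δz = y_stone·Δb = 6 × (-3) = -18, so new z* = 2241 − 18 = 2223.

2223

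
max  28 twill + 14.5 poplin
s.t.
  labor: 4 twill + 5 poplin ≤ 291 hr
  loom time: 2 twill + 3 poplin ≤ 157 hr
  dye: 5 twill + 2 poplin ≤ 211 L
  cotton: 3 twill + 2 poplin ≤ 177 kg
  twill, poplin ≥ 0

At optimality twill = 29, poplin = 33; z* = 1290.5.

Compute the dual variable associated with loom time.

Binding: loom time and dye. Non-binding: labor (10 unused), cotton (24 unused).
Since labor, cotton are not tight, their duals are 0.
Dual feasibility on the basic columns requires 2·y_loom time + 5·y_dye = 28, 3·y_loom time + 2·y_dye = 14.5.
This yields shadow prices y_loom time = 1.5, y_dye = 5.
Shadow price of loom time = 1.5.

1.5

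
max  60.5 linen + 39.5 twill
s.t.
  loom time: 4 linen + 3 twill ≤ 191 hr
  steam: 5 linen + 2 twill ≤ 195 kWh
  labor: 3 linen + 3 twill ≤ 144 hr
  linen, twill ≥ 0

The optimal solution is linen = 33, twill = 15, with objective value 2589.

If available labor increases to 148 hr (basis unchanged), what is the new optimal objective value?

Check each constraint at x*: loom time 177/191 (slack 14); steam 195/195 (tight); labor 144/144 (tight).
Slack constraints have shadow price 0 (complementary slackness).
Dual feasibility on the basic columns requires 5·y_steam + 3·y_labor = 60.5, 2·y_steam + 3·y_labor = 39.5.
Solving: y_steam = 7, y_labor = 8.5.
Δz = y_labor·Δb = 8.5 × (4) = 34, so new z* = 2589 + 34 = 2623.

2623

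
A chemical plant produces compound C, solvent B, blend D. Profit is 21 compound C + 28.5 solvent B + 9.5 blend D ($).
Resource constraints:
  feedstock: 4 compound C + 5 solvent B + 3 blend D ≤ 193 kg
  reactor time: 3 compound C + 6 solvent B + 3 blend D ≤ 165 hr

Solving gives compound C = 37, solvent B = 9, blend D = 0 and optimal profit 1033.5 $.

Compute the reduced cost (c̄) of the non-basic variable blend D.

-7

Both feedstock and reactor time are binding at x*.
From A_Bᵀ y = c: 4·y_feedstock + 3·y_reactor time = 21; 5·y_feedstock + 6·y_reactor time = 28.5.
Solving: y_feedstock = 4.5, y_reactor time = 1.
Reduced cost of blend D: c₃ − yᵀa₃ = 9.5 − (4.5·3 + 1·3) = 9.5 − 16.5 = -7.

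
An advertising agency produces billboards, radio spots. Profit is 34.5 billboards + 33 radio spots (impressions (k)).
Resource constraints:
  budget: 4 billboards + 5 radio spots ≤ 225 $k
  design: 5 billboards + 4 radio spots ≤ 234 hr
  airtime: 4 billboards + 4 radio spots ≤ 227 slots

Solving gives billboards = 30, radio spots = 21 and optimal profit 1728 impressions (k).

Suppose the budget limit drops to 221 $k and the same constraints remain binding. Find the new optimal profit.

1716

Check each constraint at x*: budget 225/225 (tight); design 234/234 (tight); airtime 204/227 (slack 23).
Slack constraints have shadow price 0 (complementary slackness).
From A_Bᵀ y = c: 4·y_budget + 5·y_design = 34.5; 5·y_budget + 4·y_design = 33.
Solving: y_budget = 3, y_design = 4.5.
Δz = y_budget·Δb = 3 × (-4) = -12, so new z* = 1728 − 12 = 1716.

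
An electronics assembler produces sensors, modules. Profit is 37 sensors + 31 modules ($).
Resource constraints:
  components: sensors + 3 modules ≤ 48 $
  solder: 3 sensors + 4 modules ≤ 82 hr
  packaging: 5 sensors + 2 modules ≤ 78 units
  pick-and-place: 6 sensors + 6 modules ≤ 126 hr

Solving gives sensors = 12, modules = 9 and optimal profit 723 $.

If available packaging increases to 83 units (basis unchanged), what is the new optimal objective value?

733

At the optimum: components uses 39 of 48 (slack = 9); solder uses 72 of 82 (slack = 10); packaging uses 78 of 78 (binding); pick-and-place uses 126 of 126 (binding).
By complementary slackness, y = 0 for the non-binding constraints.
The binding rows give the dual system: 5·y_packaging + 6·y_pick-and-place = 37 and 2·y_packaging + 6·y_pick-and-place = 31.
→ y_packaging = 2 and y_pick-and-place = 4.5.
Δz = y_packaging·Δb = 2 × (5) = 10, so new z* = 723 + 10 = 733.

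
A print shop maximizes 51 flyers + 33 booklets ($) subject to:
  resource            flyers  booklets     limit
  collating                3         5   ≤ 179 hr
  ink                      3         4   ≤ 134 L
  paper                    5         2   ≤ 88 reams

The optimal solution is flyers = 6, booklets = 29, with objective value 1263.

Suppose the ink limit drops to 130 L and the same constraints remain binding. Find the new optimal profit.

1245

Binding: ink and paper. Non-binding: collating (16 unused).
By complementary slackness, y = 0 for the non-binding constraint.
The binding rows give the dual system: 3·y_ink + 5·y_paper = 51 and 4·y_ink + 2·y_paper = 33.
This yields shadow prices y_ink = 4.5, y_paper = 7.5.
Δz = y_ink·Δb = 4.5 × (-4) = -18, so new z* = 1263 − 18 = 1245.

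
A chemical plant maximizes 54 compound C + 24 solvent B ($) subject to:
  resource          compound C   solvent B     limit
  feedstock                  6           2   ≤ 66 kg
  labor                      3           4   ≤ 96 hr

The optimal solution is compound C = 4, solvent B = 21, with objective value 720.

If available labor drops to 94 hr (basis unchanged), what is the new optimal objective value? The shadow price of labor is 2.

716

Δb = -2, so new z* = 720 + (2)·(-2) = 720 − 4 = 716.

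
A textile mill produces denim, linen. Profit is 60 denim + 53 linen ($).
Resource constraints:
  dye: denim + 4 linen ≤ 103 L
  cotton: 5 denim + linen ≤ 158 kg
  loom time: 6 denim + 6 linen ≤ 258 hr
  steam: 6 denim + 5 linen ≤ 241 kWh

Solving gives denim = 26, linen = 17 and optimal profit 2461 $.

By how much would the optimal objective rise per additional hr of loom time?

At the optimum: dye uses 94 of 103 (slack = 9); cotton uses 147 of 158 (slack = 11); loom time uses 258 of 258 (binding); steam uses 241 of 241 (binding).
Since dye, cotton are not tight, their duals are 0.
Dual feasibility on the basic columns requires 6·y_loom time + 6·y_steam = 60, 6·y_loom time + 5·y_steam = 53.
→ y_loom time = 3 and y_steam = 7.
Shadow price of loom time = 3.

3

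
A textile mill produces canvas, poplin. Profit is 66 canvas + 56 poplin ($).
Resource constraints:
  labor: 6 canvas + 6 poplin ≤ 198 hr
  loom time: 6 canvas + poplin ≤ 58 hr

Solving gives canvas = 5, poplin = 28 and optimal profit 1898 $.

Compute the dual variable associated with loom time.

2

Check each constraint at x*: labor 198/198 (tight); loom time 58/58 (tight).
Dual feasibility on the basic columns requires 6·y_labor + 6·y_loom time = 66, 6·y_labor + 1·y_loom time = 56.
Solving: y_labor = 9, y_loom time = 2.
Shadow price of loom time = 2.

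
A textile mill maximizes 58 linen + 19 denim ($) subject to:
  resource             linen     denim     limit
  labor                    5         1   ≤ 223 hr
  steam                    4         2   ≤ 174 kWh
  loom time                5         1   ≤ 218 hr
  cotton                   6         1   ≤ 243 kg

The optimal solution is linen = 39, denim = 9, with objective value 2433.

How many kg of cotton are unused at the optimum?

0

cotton used = 6·39 + 1·9 = 243; slack = 243 − 243 = 0.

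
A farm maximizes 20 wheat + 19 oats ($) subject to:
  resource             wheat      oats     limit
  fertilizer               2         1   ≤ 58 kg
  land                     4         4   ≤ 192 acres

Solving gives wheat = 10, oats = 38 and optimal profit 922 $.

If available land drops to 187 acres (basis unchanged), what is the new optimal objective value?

899.5

Check each constraint at x*: fertilizer 58/58 (tight); land 192/192 (tight).
The binding rows give the dual system: 2·y_fertilizer + 4·y_land = 20 and 1·y_fertilizer + 4·y_land = 19.
→ y_fertilizer = 1 and y_land = 4.5.
Δz = y_land·Δb = 4.5 × (-5) = -22.5, so new z* = 922 − 22.5 = 899.5.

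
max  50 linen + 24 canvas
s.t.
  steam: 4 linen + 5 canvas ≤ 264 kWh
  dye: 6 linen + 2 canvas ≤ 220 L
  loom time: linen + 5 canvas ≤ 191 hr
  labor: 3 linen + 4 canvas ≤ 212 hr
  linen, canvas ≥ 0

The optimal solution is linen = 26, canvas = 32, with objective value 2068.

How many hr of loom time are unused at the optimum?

5

loom time used = 1·26 + 5·32 = 186; slack = 191 − 186 = 5.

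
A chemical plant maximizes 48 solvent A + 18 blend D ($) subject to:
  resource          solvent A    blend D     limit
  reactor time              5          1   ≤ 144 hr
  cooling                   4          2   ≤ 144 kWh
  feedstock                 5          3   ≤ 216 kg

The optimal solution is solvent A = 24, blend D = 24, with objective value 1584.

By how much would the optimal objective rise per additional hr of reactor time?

At the optimum: reactor time uses 144 of 144 (binding); cooling uses 144 of 144 (binding); feedstock uses 192 of 216 (slack = 24).
By complementary slackness, y = 0 for the non-binding constraint.
Dual feasibility on the basic columns requires 5·y_reactor time + 4·y_cooling = 48, 1·y_reactor time + 2·y_cooling = 18.
→ y_reactor time = 4 and y_cooling = 7.
Shadow price of reactor time = 4.

4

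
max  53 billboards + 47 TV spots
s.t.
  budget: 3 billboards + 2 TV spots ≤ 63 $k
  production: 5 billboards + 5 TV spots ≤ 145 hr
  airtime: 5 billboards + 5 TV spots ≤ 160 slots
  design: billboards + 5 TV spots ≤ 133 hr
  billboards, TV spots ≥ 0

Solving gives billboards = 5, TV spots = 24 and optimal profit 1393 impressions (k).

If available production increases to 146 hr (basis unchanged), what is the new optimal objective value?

Check each constraint at x*: budget 63/63 (tight); production 145/145 (tight); airtime 145/160 (slack 15); design 125/133 (slack 8).
By complementary slackness, y = 0 for the non-binding constraints.
From A_Bᵀ y = c: 3·y_budget + 5·y_production = 53; 2·y_budget + 5·y_production = 47.
Solving: y_budget = 6, y_production = 7.
Δz = y_production·Δb = 7 × (1) = 7, so new z* = 1393 + 7 = 1400.

1400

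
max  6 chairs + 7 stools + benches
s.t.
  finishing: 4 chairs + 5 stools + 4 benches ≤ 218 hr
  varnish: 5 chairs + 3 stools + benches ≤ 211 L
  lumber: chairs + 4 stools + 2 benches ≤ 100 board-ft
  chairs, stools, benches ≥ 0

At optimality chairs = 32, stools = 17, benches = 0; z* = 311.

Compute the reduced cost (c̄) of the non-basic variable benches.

-2

At the optimum: finishing uses 213 of 218 (slack = 5); varnish uses 211 of 211 (binding); lumber uses 100 of 100 (binding).
Since finishing is not tight, its dual is 0.
From A_Bᵀ y = c: 5·y_varnish + 1·y_lumber = 6; 3·y_varnish + 4·y_lumber = 7.
→ y_varnish = 1 and y_lumber = 1.
Reduced cost of benches: c₃ − yᵀa₃ = 1 − (1·1 + 1·2) = 1 − 3 = -2.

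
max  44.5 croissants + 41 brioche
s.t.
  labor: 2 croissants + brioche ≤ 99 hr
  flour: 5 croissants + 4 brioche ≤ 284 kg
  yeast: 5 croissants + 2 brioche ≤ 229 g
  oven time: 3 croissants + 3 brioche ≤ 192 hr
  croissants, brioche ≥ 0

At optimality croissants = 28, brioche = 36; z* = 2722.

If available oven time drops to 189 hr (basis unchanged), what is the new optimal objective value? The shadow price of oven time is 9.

2695

Δb = -3, so new z* = 2722 + (9)·(-3) = 2722 − 27 = 2695.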